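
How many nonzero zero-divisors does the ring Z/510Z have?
In Z/510Z each nonzero element is either a unit (gcd with 510 is 1) or a zero-divisor (gcd > 1). The number of units is φ(510): factorise 510 = 2 · 3 · 5 · 17, so φ(510) = (2 − 1) · (3 − 1) · (5 − 1) · (17 − 1) = 1 · 2 · 4 · 16 = 128. The nonzero elements number 510 − 1 = 509. Hence the nonzero zero-divisors number 509 − 128 = 381.

Final answer: Z/510Z has 381 nonzero zero-divisors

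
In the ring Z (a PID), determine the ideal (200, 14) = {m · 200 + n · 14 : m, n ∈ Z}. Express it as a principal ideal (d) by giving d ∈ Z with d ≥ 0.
(200, 14) = (2); d = 2

In the PID Z, (a, b) is generated by gcd(a, b). Compute gcd(200, 14) with the extended Euclidean algorithm, tracking rows (r, s, t) with s·200 + t·14 = r:
  row A: (200, 1, 0)   [1·200 + 0·14 = 200]
  row B: (14, 0, 1)   [0·200 + 1·14 = 14]
  200 = 14·14 + 4   → row C = row A − 14·row B = (4, 1, −14)   [check: 1·200 − 14·14 = 4]
  14 = 3·4 + 2   → row D = row B − 3·row C = (2, −3, 43)   [check: −3·200 + 43·14 = 2]
  4 = 2·2 + 0   → remainder 0, stop. gcd = 2 (last nonzero row D).
So gcd(200, 14) = 2, with Bézout identity −3·200 + 43·14 = 2. Containment (⊇): the Bézout identity exhibits 2 as an element of (200, 14), giving (2) ⊆ (200, 14). Containment (⊆): since 2 | 200 and 2 | 14 (200 = 2·100, 14 = 2·7), every Z-linear combination of 200 and 14 is divisible by 2, so (200, 14) ⊆ (2). Therefore (200, 14) = (2), d = 2.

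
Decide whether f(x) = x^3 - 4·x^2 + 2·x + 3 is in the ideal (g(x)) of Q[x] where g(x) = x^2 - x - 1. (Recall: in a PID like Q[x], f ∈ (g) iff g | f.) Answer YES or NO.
In Q[x] the ideal (g) consists of all multiples of g, so f ∈ (g) iff g | f, i.e. iff the remainder of f on division by g is 0. Divide f by g (g is monic, so eliminate the leading term of the running remainder at each step):
  leading term x^3: subtract (x)·g(x) = x^3 - x^2 - x, leaving -3·x^2 + 3·x + 3
  leading term -3·x^2: subtract (-3)·g(x) = -3·x^2 + 3·x + 3, leaving 0
The remainder is 0, so f(x) = g(x) · h(x) with h(x) = x - 3. Hence g | f, i.e. f ∈ (g).

Final answer: YES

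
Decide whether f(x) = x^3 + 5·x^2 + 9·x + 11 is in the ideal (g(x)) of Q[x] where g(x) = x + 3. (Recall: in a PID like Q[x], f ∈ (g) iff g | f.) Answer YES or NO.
NO

In Q[x] the ideal (g) consists of all multiples of g, so f ∈ (g) iff g | f, i.e. iff the remainder of f on division by g is 0. Divide f by g (g is monic, so eliminate the leading term of the running remainder at each step):
  leading term x^3: subtract (x^2)·g(x) = x^3 + 3·x^2, leaving 2·x^2 + 9·x + 11
  leading term 2·x^2: subtract (2·x)·g(x) = 2·x^2 + 6·x, leaving 3·x + 11
  leading term 3·x: subtract (3)·g(x) = 3·x + 9, leaving 2
The remainder r(x) = 2 ≠ 0 (and deg r < deg g), so g ∤ f, i.e. f ∉ (g).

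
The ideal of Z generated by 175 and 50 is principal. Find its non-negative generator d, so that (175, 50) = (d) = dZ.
(175, 50) = (25); d = 25

In the PID Z, (a, b) is generated by gcd(a, b). Compute gcd(175, 50) with the extended Euclidean algorithm, tracking rows (r, s, t) with s·175 + t·50 = r:
  row A: (175, 1, 0)   [1·175 + 0·50 = 175]
  row B: (50, 0, 1)   [0·175 + 1·50 = 50]
  175 = 3·50 + 25   → row C = row A − 3·row B = (25, 1, −3)   [check: 1·175 − 3·50 = 25]
  50 = 2·25 + 0   → remainder 0, stop. gcd = 25 (last nonzero row C).
So gcd(175, 50) = 25, with Bézout identity 1·175 − 3·50 = 25. Containment (⊇): the Bézout identity exhibits 25 as an element of (175, 50), giving (25) ⊆ (175, 50). Containment (⊆): since 25 | 175 and 25 | 50 (175 = 25·7, 50 = 25·2), every Z-linear combination of 175 and 50 is divisible by 25, so (175, 50) ⊆ (25). Therefore (175, 50) = (25), d = 25.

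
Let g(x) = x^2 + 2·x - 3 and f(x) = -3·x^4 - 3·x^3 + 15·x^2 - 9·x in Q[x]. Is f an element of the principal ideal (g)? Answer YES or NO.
In Q[x] the ideal (g) consists of all multiples of g, so f ∈ (g) iff g | f, i.e. iff the remainder of f on division by g is 0. Divide f by g (g is monic, so eliminate the leading term of the running remainder at each step):
  leading term -3·x^4: subtract (-3·x^2)·g(x) = -3·x^4 - 6·x^3 + 9·x^2, leaving 3·x^3 + 6·x^2 - 9·x
  leading term 3·x^3: subtract (3·x)·g(x) = 3·x^3 + 6·x^2 - 9·x, leaving 0
The remainder is 0, so f(x) = g(x) · h(x) with h(x) = -3·x^2 + 3·x. Hence g | f, i.e. f ∈ (g).

Final answer: YES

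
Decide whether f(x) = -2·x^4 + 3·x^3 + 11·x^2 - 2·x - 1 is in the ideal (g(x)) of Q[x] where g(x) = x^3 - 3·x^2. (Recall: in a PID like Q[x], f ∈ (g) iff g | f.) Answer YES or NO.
In Q[x] the ideal (g) consists of all multiples of g, so f ∈ (g) iff g | f, i.e. iff the remainder of f on division by g is 0. Divide f by g (g is monic, so eliminate the leading term of the running remainder at each step):
  leading term -2·x^4: subtract (-2·x)·g(x) = -2·x^4 + 6·x^3, leaving -3·x^3 + 11·x^2 - 2·x - 1
  leading term -3·x^3: subtract (-3)·g(x) = -3·x^3 + 9·x^2, leaving 2·x^2 - 2·x - 1
The remainder r(x) = 2·x^2 - 2·x - 1 ≠ 0 (and deg r < deg g), so g ∤ f, i.e. f ∉ (g).

Final answer: NO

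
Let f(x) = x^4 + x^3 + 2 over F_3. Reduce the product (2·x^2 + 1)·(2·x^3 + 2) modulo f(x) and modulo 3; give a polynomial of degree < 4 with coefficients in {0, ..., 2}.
Multiply as integer polynomials: a · b = 4·x^5 + 2·x^3 + 4·x^2 + 2. Reducing coefficients mod 3: a · b ≡ x^5 + 2·x^3 + x^2 + 2. Now divide by f(x) = x^4 + x^3 + 2 in F_3[x], eliminating the leading term at each step:
  leading term x^5: subtract (x)·f(x) = x^5 + x^4 + 2·x, leaving 2·x^4 + 2·x^3 + x^2 + x + 2 (coefficients mod 3)
  leading term 2·x^4: subtract (2)·f(x) = 2·x^4 + 2·x^3 + 1, leaving x^2 + x + 1 (coefficients mod 3)
The degree is now < 4, so this is the remainder. Hence a · b ≡ x^2 + x + 1 in F_3[x]/(f).

Final answer: a · b ≡ x^2 + x + 1 (mod f(x))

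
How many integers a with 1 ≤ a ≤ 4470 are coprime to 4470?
The number of a ∈ {1, ..., 4470} with gcd(a, 4470) = 1 is by definition Euler's totient φ(4470). φ is multiplicative, with φ(p^e) = p^e − p^(e−1). Factorise 4470 = 2 · 3 · 5 · 149. Then
  φ(4470) = (2 − 1) · (3 − 1) · (5 − 1) · (149 − 1) = 1 · 2 · 4 · 148 = 1184.
So there are 1184 such integers.

Final answer: 1184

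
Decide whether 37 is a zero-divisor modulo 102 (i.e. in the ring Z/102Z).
gcd(37, 102) = 1, so 37 is a unit in Z/102Z (it has a multiplicative inverse). A unit cannot be a zero-divisor: if 37·b ≡ 0 then multiplying both sides by 37^(−1) gives b ≡ 0. So 37 is not a zero-divisor.

Final answer: NO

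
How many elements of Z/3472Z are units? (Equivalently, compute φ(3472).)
An element a ∈ Z/3472Z is a unit iff gcd(a, 3472) = 1, so the number of units is φ(3472). φ is multiplicative, with φ(p^e) = p^e − p^(e−1). Factorise 3472 = 2^4 · 7 · 31. Then
  φ(3472) = (2^4 − 2^3) · (7 − 1) · (31 − 1) = 8 · 6 · 30 = 1440.

Final answer: Z/3472Z has φ(3472) = 1440 units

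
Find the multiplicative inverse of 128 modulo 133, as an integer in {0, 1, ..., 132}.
128^(−1) ≡ 53 (mod 133)

Apply the extended Euclidean algorithm to (133, 128), tracking rows (r, s, t) with s·133 + t·128 = r. Each division r_prev = q·r_cur + r_new produces the new row as (previous row) − q·(current row):
  row A: (133, 1, 0)   [1·133 + 0·128 = 133]
  row B: (128, 0, 1)   [0·133 + 1·128 = 128]
  133 = 1·128 + 5   → row C = row A − 1·row B = (5, 1, −1)   [check: 1·133 − 1·128 = 5]
  128 = 25·5 + 3   → row D = row B − 25·row C = (3, −25, 26)   [check: −25·133 + 26·128 = 3]
  5 = 1·3 + 2   → row E = row C − 1·row D = (2, 26, −27)   [check: 26·133 − 27·128 = 2]
  3 = 1·2 + 1   → row F = row D − 1·row E = (1, −51, 53)   [check: −51·133 + 53·128 = 1]
  2 = 2·1 + 0   → remainder 0, stop. gcd = 1 (last nonzero row F).
The gcd is 1, so 128 is invertible mod 133. The last nonzero row gives −51·133 + 53·128 = 1, so t = 53. So 128^(−1) ≡ 53 (mod 133). Verify: 128 · 53 = 6784 ≡ 1 (mod 133). ✓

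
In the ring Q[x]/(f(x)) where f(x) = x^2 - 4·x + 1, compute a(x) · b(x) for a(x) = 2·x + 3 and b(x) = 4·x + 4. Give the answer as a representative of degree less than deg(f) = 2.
First multiply in Q[x] without reducing: a · b = 8·x^2 + 20·x + 12. Now divide by f(x) = x^2 - 4·x + 1, eliminating the leading term at each step:
  leading term 8·x^2: subtract (8)·f(x) = 8·x^2 - 32·x + 8, leaving 52·x + 4
The degree is now < 2, so this is the remainder. Hence a · b ≡ 52·x + 4 in Q[x]/(f).

Final answer: a · b ≡ 52·x + 4 (mod f(x))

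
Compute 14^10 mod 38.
Use repeated squaring. Binary(10) = 1010. Walk through the bits of the exponent 10 left-to-right: at each bit after the leading one, square the running value, then multiply by 14 if the bit is 1 (always reducing mod 38):
  bit 1 = 1 (leading): start with 14.
  bit 2 = 0: square 14^2 = 196 ≡ 6 (mod 38).
  bit 3 = 1: square 6^2 = 36; bit is 1, so multiply 36·14 = 504 ≡ 10 (mod 38).
  bit 4 = 0: square 10^2 = 100 ≡ 24 (mod 38).
Final value: 14^10 ≡ 24 (mod 38).

Final answer: 24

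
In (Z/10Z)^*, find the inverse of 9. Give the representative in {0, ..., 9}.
9^(−1) ≡ 9 (mod 10)

Apply the extended Euclidean algorithm to (10, 9), tracking rows (r, s, t) with s·10 + t·9 = r. Each division r_prev = q·r_cur + r_new produces the new row as (previous row) − q·(current row):
  row A: (10, 1, 0)   [1·10 + 0·9 = 10]
  row B: (9, 0, 1)   [0·10 + 1·9 = 9]
  10 = 1·9 + 1   → row C = row A − 1·row B = (1, 1, −1)   [check: 1·10 − 1·9 = 1]
  9 = 9·1 + 0   → remainder 0, stop. gcd = 1 (last nonzero row C).
The gcd is 1, so 9 is invertible mod 10. The last nonzero row gives 1·10 − 1·9 = 1, so t = −1. So 9^(−1) ≡ −1 ≡ 9 (mod 10). Verify: 9 · 9 = 81 ≡ 1 (mod 10). ✓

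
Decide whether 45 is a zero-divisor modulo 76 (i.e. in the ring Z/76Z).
NO

gcd(45, 76) = 1, so 45 is a unit in Z/76Z (it has a multiplicative inverse). A unit cannot be a zero-divisor: if 45·b ≡ 0 then multiplying both sides by 45^(−1) gives b ≡ 0. So 45 is not a zero-divisor.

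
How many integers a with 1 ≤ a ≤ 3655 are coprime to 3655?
2688

The number of a ∈ {1, ..., 3655} with gcd(a, 3655) = 1 is by definition Euler's totient φ(3655). φ is multiplicative, with φ(p^e) = p^e − p^(e−1). Factorise 3655 = 5 · 17 · 43. Then
  φ(3655) = (5 − 1) · (17 − 1) · (43 − 1) = 4 · 16 · 42 = 2688.
So there are 2688 such integers.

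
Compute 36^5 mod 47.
Use repeated squaring. Binary(5) = 101. Walk through the bits of the exponent 5 left-to-right: at each bit after the leading one, square the running value, then multiply by 36 if the bit is 1 (always reducing mod 47):
  bit 1 = 1 (leading): start with 36.
  bit 2 = 0: square 36^2 = 1296 ≡ 27 (mod 47).
  bit 3 = 1: square 27^2 = 729 ≡ 24; bit is 1, so multiply 24·36 = 864 ≡ 18 (mod 47).
Final value: 36^5 ≡ 18 (mod 47).

Final answer: 18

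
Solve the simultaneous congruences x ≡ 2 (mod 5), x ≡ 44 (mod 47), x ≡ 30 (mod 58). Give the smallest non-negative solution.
The moduli 5, 47, 58 are pairwise coprime, so by the CRT there is a unique solution mod 5·47·58 = 13630.
Solve by successive substitution. Start with x ≡ 2 (mod 5).
  Combine with x ≡ 44 (mod 47): write x = 2 + 5·t and require 2 + 5·t ≡ 44 (mod 47), i.e. 5·t ≡ 44 − 2 ≡ 42 (mod 47). Since 5^(−1) ≡ 19 (mod 47), t ≡ 19·42 ≡ 46 (mod 47). So x ≡ 2 + 5·46 = 232 (mod 235).
  Combine with x ≡ 30 (mod 58): write x = 232 + 235·t and require 232 + 235·t ≡ 30 (mod 58), i.e. 235·t ≡ 30 − 232 ≡ 30 (mod 58). Since 235^(−1) ≡ 39 (mod 58) (235 ≡ 3 (mod 58)), t ≡ 39·30 ≡ 10 (mod 58). So x ≡ 232 + 235·10 = 2582 (mod 13630).
Unique solution in [0, 13630): x = 2582.

Final answer: x ≡ 2582 (mod 13630); the representative in [0, 13630) is 2582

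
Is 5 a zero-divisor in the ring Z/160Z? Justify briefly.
YES

gcd(5, 160) = 5 > 1, so 5 is not a unit in Z/160Z. In Z/nZ every nonzero non-unit is a zero-divisor: explicitly, take b = 160/gcd = 32 ≠ 0 (mod 160); then 5·32 = 160 = 1·160, i.e. 5·32 ≡ 0 (mod 160). So 5 is a zero-divisor.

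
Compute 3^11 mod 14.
Use repeated squaring. Binary(11) = 1011. Walk through the bits of the exponent 11 left-to-right: at each bit after the leading one, square the running value, then multiply by 3 if the bit is 1 (always reducing mod 14):
  bit 1 = 1 (leading): start with 3.
  bit 2 = 0: square 3^2 = 9 (mod 14).
  bit 3 = 1: square 9^2 = 81 ≡ 11; bit is 1, so multiply 11·3 = 33 ≡ 5 (mod 14).
  bit 4 = 1: square 5^2 = 25 ≡ 11; bit is 1, so multiply 11·3 = 33 ≡ 5 (mod 14).
Final value: 3^11 ≡ 5 (mod 14).

Final answer: 5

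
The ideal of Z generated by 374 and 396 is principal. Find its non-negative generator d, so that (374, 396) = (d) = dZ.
(374, 396) = (22); d = 22

In the PID Z, (a, b) is generated by gcd(a, b). Compute gcd(396, 374) with the extended Euclidean algorithm, tracking rows (r, s, t) with s·396 + t·374 = r:
  row A: (396, 1, 0)   [1·396 + 0·374 = 396]
  row B: (374, 0, 1)   [0·396 + 1·374 = 374]
  396 = 1·374 + 22   → row C = row A − 1·row B = (22, 1, −1)   [check: 1·396 − 1·374 = 22]
  374 = 17·22 + 0   → remainder 0, stop. gcd = 22 (last nonzero row C).
So gcd(374, 396) = 22, with Bézout identity 1·396 − 1·374 = 22. Containment (⊇): the Bézout identity exhibits 22 as an element of (374, 396), giving (22) ⊆ (374, 396). Containment (⊆): since 22 | 374 and 22 | 396 (374 = 22·17, 396 = 22·18), every Z-linear combination of 374 and 396 is divisible by 22, so (374, 396) ⊆ (22). Therefore (374, 396) = (22), d = 22.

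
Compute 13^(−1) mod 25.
13^(−1) ≡ 2 (mod 25)

Apply the extended Euclidean algorithm to (25, 13), tracking rows (r, s, t) with s·25 + t·13 = r. Each division r_prev = q·r_cur + r_new produces the new row as (previous row) − q·(current row):
  row A: (25, 1, 0)   [1·25 + 0·13 = 25]
  row B: (13, 0, 1)   [0·25 + 1·13 = 13]
  25 = 1·13 + 12   → row C = row A − 1·row B = (12, 1, −1)   [check: 1·25 − 1·13 = 12]
  13 = 1·12 + 1   → row D = row B − 1·row C = (1, −1, 2)   [check: −1·25 + 2·13 = 1]
  12 = 12·1 + 0   → remainder 0, stop. gcd = 1 (last nonzero row D).
The gcd is 1, so 13 is invertible mod 25. The last nonzero row gives −1·25 + 2·13 = 1, so t = 2. So 13^(−1) ≡ 2 (mod 25). Verify: 13 · 2 = 26 ≡ 1 (mod 25). ✓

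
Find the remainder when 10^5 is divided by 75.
Use repeated squaring. Binary(5) = 101. Walk through the bits of the exponent 5 left-to-right: at each bit after the leading one, square the running value, then multiply by 10 if the bit is 1 (always reducing mod 75):
  bit 1 = 1 (leading): start with 10.
  bit 2 = 0: square 10^2 = 100 ≡ 25 (mod 75).
  bit 3 = 1: square 25^2 = 625 ≡ 25; bit is 1, so multiply 25·10 = 250 ≡ 25 (mod 75).
Final value: 10^5 ≡ 25 (mod 75).

Final answer: 25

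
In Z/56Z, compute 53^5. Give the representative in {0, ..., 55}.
37

Use repeated squaring. Binary(5) = 101. Walk through the bits of the exponent 5 left-to-right: at each bit after the leading one, square the running value, then multiply by 53 if the bit is 1 (always reducing mod 56):
  bit 1 = 1 (leading): start with 53.
  bit 2 = 0: square 53^2 = 2809 ≡ 9 (mod 56).
  bit 3 = 1: square 9^2 = 81 ≡ 25; bit is 1, so multiply 25·53 = 1325 ≡ 37 (mod 56).
Final value: 53^5 ≡ 37 (mod 56).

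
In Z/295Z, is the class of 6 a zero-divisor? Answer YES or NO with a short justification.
gcd(6, 295) = 1, so 6 is a unit in Z/295Z (it has a multiplicative inverse). A unit cannot be a zero-divisor: if 6·b ≡ 0 then multiplying both sides by 6^(−1) gives b ≡ 0. So 6 is not a zero-divisor.

Final answer: NO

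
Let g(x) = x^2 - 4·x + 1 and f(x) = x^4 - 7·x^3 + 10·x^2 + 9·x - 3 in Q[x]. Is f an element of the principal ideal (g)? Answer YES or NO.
YES

In Q[x] the ideal (g) consists of all multiples of g, so f ∈ (g) iff g | f, i.e. iff the remainder of f on division by g is 0. Divide f by g (g is monic, so eliminate the leading term of the running remainder at each step):
  leading term x^4: subtract (x^2)·g(x) = x^4 - 4·x^3 + x^2, leaving -3·x^3 + 9·x^2 + 9·x - 3
  leading term -3·x^3: subtract (-3·x)·g(x) = -3·x^3 + 12·x^2 - 3·x, leaving -3·x^2 + 12·x - 3
  leading term -3·x^2: subtract (-3)·g(x) = -3·x^2 + 12·x - 3, leaving 0
The remainder is 0, so f(x) = g(x) · h(x) with h(x) = x^2 - 3·x - 3. Hence g | f, i.e. f ∈ (g).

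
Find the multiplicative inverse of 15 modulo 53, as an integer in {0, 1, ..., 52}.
15^(−1) ≡ 46 (mod 53)

Apply the extended Euclidean algorithm to (53, 15), tracking rows (r, s, t) with s·53 + t·15 = r. Each division r_prev = q·r_cur + r_new produces the new row as (previous row) − q·(current row):
  row A: (53, 1, 0)   [1·53 + 0·15 = 53]
  row B: (15, 0, 1)   [0·53 + 1·15 = 15]
  53 = 3·15 + 8   → row C = row A − 3·row B = (8, 1, −3)   [check: 1·53 − 3·15 = 8]
  15 = 1·8 + 7   → row D = row B − 1·row C = (7, −1, 4)   [check: −1·53 + 4·15 = 7]
  8 = 1·7 + 1   → row E = row C − 1·row D = (1, 2, −7)   [check: 2·53 − 7·15 = 1]
  7 = 7·1 + 0   → remainder 0, stop. gcd = 1 (last nonzero row E).
The gcd is 1, so 15 is invertible mod 53. The last nonzero row gives 2·53 − 7·15 = 1, so t = −7. So 15^(−1) ≡ −7 ≡ 46 (mod 53). Verify: 15 · 46 = 690 ≡ 1 (mod 53). ✓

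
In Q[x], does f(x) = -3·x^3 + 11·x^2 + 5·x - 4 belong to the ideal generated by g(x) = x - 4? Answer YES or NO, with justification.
YES

In Q[x] the ideal (g) consists of all multiples of g, so f ∈ (g) iff g | f, i.e. iff the remainder of f on division by g is 0. Divide f by g (g is monic, so eliminate the leading term of the running remainder at each step):
  leading term -3·x^3: subtract (-3·x^2)·g(x) = -3·x^3 + 12·x^2, leaving -x^2 + 5·x - 4
  leading term -x^2: subtract (-x)·g(x) = -x^2 + 4·x, leaving x - 4
  leading term x: subtract (1)·g(x) = x - 4, leaving 0
The remainder is 0, so f(x) = g(x) · h(x) with h(x) = -3·x^2 - x + 1. Hence g | f, i.e. f ∈ (g).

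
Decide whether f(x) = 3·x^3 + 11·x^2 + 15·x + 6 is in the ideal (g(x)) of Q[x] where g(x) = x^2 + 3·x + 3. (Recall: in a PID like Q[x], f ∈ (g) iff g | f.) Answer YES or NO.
YES

In Q[x] the ideal (g) consists of all multiples of g, so f ∈ (g) iff g | f, i.e. iff the remainder of f on division by g is 0. Divide f by g (g is monic, so eliminate the leading term of the running remainder at each step):
  leading term 3·x^3: subtract (3·x)·g(x) = 3·x^3 + 9·x^2 + 9·x, leaving 2·x^2 + 6·x + 6
  leading term 2·x^2: subtract (2)·g(x) = 2·x^2 + 6·x + 6, leaving 0
The remainder is 0, so f(x) = g(x) · h(x) with h(x) = 3·x + 2. Hence g | f, i.e. f ∈ (g).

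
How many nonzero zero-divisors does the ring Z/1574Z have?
In Z/1574Z each nonzero element is either a unit (gcd with 1574 is 1) or a zero-divisor (gcd > 1). The number of units is φ(1574): factorise 1574 = 2 · 787, so φ(1574) = (2 − 1) · (787 − 1) = 1 · 786 = 786. The nonzero elements number 1574 − 1 = 1573. Hence the nonzero zero-divisors number 1573 − 786 = 787.

Final answer: Z/1574Z has 787 nonzero zero-divisors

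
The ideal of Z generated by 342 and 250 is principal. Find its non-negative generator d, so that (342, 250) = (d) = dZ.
(342, 250) = (2); d = 2

In the PID Z, (a, b) is generated by gcd(a, b). Compute gcd(342, 250) with the extended Euclidean algorithm, tracking rows (r, s, t) with s·342 + t·250 = r:
  row A: (342, 1, 0)   [1·342 + 0·250 = 342]
  row B: (250, 0, 1)   [0·342 + 1·250 = 250]
  342 = 1·250 + 92   → row C = row A − 1·row B = (92, 1, −1)   [check: 1·342 − 1·250 = 92]
  250 = 2·92 + 66   → row D = row B − 2·row C = (66, −2, 3)   [check: −2·342 + 3·250 = 66]
  92 = 1·66 + 26   → row E = row C − 1·row D = (26, 3, −4)   [check: 3·342 − 4·250 = 26]
  66 = 2·26 + 14   → row F = row D − 2·row E = (14, −8, 11)   [check: −8·342 + 11·250 = 14]
  26 = 1·14 + 12   → row G = row E − 1·row F = (12, 11, −15)   [check: 11·342 − 15·250 = 12]
  14 = 1·12 + 2   → row H = row F − 1·row G = (2, −19, 26)   [check: −19·342 + 26·250 = 2]
  12 = 6·2 + 0   → remainder 0, stop. gcd = 2 (last nonzero row H).
So gcd(342, 250) = 2, with Bézout identity −19·342 + 26·250 = 2. Containment (⊇): the Bézout identity exhibits 2 as an element of (342, 250), giving (2) ⊆ (342, 250). Containment (⊆): since 2 | 342 and 2 | 250 (342 = 2·171, 250 = 2·125), every Z-linear combination of 342 and 250 is divisible by 2, so (342, 250) ⊆ (2). Therefore (342, 250) = (2), d = 2.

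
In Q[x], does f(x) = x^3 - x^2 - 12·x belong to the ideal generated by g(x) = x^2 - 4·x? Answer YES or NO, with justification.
In Q[x] the ideal (g) consists of all multiples of g, so f ∈ (g) iff g | f, i.e. iff the remainder of f on division by g is 0. Divide f by g (g is monic, so eliminate the leading term of the running remainder at each step):
  leading term x^3: subtract (x)·g(x) = x^3 - 4·x^2, leaving 3·x^2 - 12·x
  leading term 3·x^2: subtract (3)·g(x) = 3·x^2 - 12·x, leaving 0
The remainder is 0, so f(x) = g(x) · h(x) with h(x) = x + 3. Hence g | f, i.e. f ∈ (g).

Final answer: YES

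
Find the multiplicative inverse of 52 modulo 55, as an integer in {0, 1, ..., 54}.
52^(−1) ≡ 18 (mod 55)

Apply the extended Euclidean algorithm to (55, 52), tracking rows (r, s, t) with s·55 + t·52 = r. Each division r_prev = q·r_cur + r_new produces the new row as (previous row) − q·(current row):
  row A: (55, 1, 0)   [1·55 + 0·52 = 55]
  row B: (52, 0, 1)   [0·55 + 1·52 = 52]
  55 = 1·52 + 3   → row C = row A − 1·row B = (3, 1, −1)   [check: 1·55 − 1·52 = 3]
  52 = 17·3 + 1   → row D = row B − 17·row C = (1, −17, 18)   [check: −17·55 + 18·52 = 1]
  3 = 3·1 + 0   → remainder 0, stop. gcd = 1 (last nonzero row D).
The gcd is 1, so 52 is invertible mod 55. The last nonzero row gives −17·55 + 18·52 = 1, so t = 18. So 52^(−1) ≡ 18 (mod 55). Verify: 52 · 18 = 936 ≡ 1 (mod 55). ✓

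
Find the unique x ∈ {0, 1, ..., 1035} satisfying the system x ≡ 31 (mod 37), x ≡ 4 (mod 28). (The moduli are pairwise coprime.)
The moduli 37, 28 are pairwise coprime, so by the CRT there is a unique solution mod 37·28 = 1036.
Solve by successive substitution. Start with x ≡ 31 (mod 37).
  Combine with x ≡ 4 (mod 28): write x = 31 + 37·t and require 31 + 37·t ≡ 4 (mod 28), i.e. 37·t ≡ 4 − 31 ≡ 1 (mod 28). Since 37^(−1) ≡ 25 (mod 28) (37 ≡ 9 (mod 28)), t ≡ 25·1 ≡ 25 (mod 28). So x ≡ 31 + 37·25 = 956 (mod 1036).
Unique solution in [0, 1036): x = 956.

Final answer: x ≡ 956 (mod 1036); the representative in [0, 1036) is 956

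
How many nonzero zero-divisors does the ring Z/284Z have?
Z/284Z has 143 nonzero zero-divisors

In Z/284Z each nonzero element is either a unit (gcd with 284 is 1) or a zero-divisor (gcd > 1). The number of units is φ(284): factorise 284 = 2^2 · 71, so φ(284) = (2^2 − 2^1) · (71 − 1) = 2 · 70 = 140. The nonzero elements number 284 − 1 = 283. Hence the nonzero zero-divisors number 283 − 140 = 143.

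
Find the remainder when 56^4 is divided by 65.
61

Use repeated squaring. Binary(4) = 100. Walk through the bits of the exponent 4 left-to-right: at each bit after the leading one, square the running value, then multiply by 56 if the bit is 1 (always reducing mod 65):
  bit 1 = 1 (leading): start with 56.
  bit 2 = 0: square 56^2 = 3136 ≡ 16 (mod 65).
  bit 3 = 0: square 16^2 = 256 ≡ 61 (mod 65).
Final value: 56^4 ≡ 61 (mod 65).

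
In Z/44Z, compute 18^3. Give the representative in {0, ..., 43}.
Use repeated squaring. Binary(3) = 11. Walk through the bits of the exponent 3 left-to-right: at each bit after the leading one, square the running value, then multiply by 18 if the bit is 1 (always reducing mod 44):
  bit 1 = 1 (leading): start with 18.
  bit 2 = 1: square 18^2 = 324 ≡ 16; bit is 1, so multiply 16·18 = 288 ≡ 24 (mod 44).
Final value: 18^3 ≡ 24 (mod 44).

Final answer: 24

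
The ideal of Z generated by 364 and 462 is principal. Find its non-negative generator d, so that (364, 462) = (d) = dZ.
In the PID Z, (a, b) is generated by gcd(a, b). Compute gcd(462, 364) with the extended Euclidean algorithm, tracking rows (r, s, t) with s·462 + t·364 = r:
  row A: (462, 1, 0)   [1·462 + 0·364 = 462]
  row B: (364, 0, 1)   [0·462 + 1·364 = 364]
  462 = 1·364 + 98   → row C = row A − 1·row B = (98, 1, −1)   [check: 1·462 − 1·364 = 98]
  364 = 3·98 + 70   → row D = row B − 3·row C = (70, −3, 4)   [check: −3·462 + 4·364 = 70]
  98 = 1·70 + 28   → row E = row C − 1·row D = (28, 4, −5)   [check: 4·462 − 5·364 = 28]
  70 = 2·28 + 14   → row F = row D − 2·row E = (14, −11, 14)   [check: −11·462 + 14·364 = 14]
  28 = 2·14 + 0   → remainder 0, stop. gcd = 14 (last nonzero row F).
So gcd(364, 462) = 14, with Bézout identity −11·462 + 14·364 = 14. Containment (⊇): the Bézout identity exhibits 14 as an element of (364, 462), giving (14) ⊆ (364, 462). Containment (⊆): since 14 | 364 and 14 | 462 (364 = 14·26, 462 = 14·33), every Z-linear combination of 364 and 462 is divisible by 14, so (364, 462) ⊆ (14). Therefore (364, 462) = (14), d = 14.

Final answer: (364, 462) = (14); d = 14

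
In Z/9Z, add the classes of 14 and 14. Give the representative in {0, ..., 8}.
Reduce the summands first: 14 ≡ 5, 14 ≡ 5 (mod 9), so 14 + 14 ≡ 5 + 5 (mod 9). 5 + 5 = 10; 10 = 1·9 + 1, so (14 + 14) mod 9 = 1.

Final answer: 1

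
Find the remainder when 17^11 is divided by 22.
17

Use repeated squaring. Binary(11) = 1011. Walk through the bits of the exponent 11 left-to-right: at each bit after the leading one, square the running value, then multiply by 17 if the bit is 1 (always reducing mod 22):
  bit 1 = 1 (leading): start with 17.
  bit 2 = 0: square 17^2 = 289 ≡ 3 (mod 22).
  bit 3 = 1: square 3^2 = 9; bit is 1, so multiply 9·17 = 153 ≡ 21 (mod 22).
  bit 4 = 1: square 21^2 = 441 ≡ 1; bit is 1, so multiply 1·17 = 17 (mod 22).
Final value: 17^11 ≡ 17 (mod 22).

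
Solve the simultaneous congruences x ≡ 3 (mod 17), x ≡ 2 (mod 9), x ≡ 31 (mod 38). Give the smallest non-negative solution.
x ≡ 1703 (mod 5814); the representative in [0, 5814) is 1703

The moduli 17, 9, 38 are pairwise coprime, so by the CRT there is a unique solution mod 17·9·38 = 5814.
Solve by successive substitution. Start with x ≡ 3 (mod 17).
  Combine with x ≡ 2 (mod 9): write x = 3 + 17·t and require 3 + 17·t ≡ 2 (mod 9), i.e. 17·t ≡ 2 − 3 ≡ 8 (mod 9). Since 17^(−1) ≡ 8 (mod 9) (17 ≡ 8 (mod 9)), t ≡ 8·8 ≡ 1 (mod 9). So x ≡ 3 + 17·1 = 20 (mod 153).
  Combine with x ≡ 31 (mod 38): write x = 20 + 153·t and require 20 + 153·t ≡ 31 (mod 38), i.e. 153·t ≡ 31 − 20 ≡ 11 (mod 38). Since 153^(−1) ≡ 1 (mod 38) (153 ≡ 1 (mod 38)), t ≡ 1·11 ≡ 11 (mod 38). So x ≡ 20 + 153·11 = 1703 (mod 5814).
Unique solution in [0, 5814): x = 1703.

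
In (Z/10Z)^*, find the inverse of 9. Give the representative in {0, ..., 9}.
9^(−1) ≡ 9 (mod 10)

Apply the extended Euclidean algorithm to (10, 9), tracking rows (r, s, t) with s·10 + t·9 = r. Each division r_prev = q·r_cur + r_new produces the new row as (previous row) − q·(current row):
  row A: (10, 1, 0)   [1·10 + 0·9 = 10]
  row B: (9, 0, 1)   [0·10 + 1·9 = 9]
  10 = 1·9 + 1   → row C = row A − 1·row B = (1, 1, −1)   [check: 1·10 − 1·9 = 1]
  9 = 9·1 + 0   → remainder 0, stop. gcd = 1 (last nonzero row C).
The gcd is 1, so 9 is invertible mod 10. The last nonzero row gives 1·10 − 1·9 = 1, so t = −1. So 9^(−1) ≡ −1 ≡ 9 (mod 10). Verify: 9 · 9 = 81 ≡ 1 (mod 10). ✓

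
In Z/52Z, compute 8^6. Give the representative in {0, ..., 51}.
Use repeated squaring. Binary(6) = 110. Walk through the bits of the exponent 6 left-to-right: at each bit after the leading one, square the running value, then multiply by 8 if the bit is 1 (always reducing mod 52):
  bit 1 = 1 (leading): start with 8.
  bit 2 = 1: square 8^2 = 64 ≡ 12; bit is 1, so multiply 12·8 = 96 ≡ 44 (mod 52).
  bit 3 = 0: square 44^2 = 1936 ≡ 12 (mod 52).
Final value: 8^6 ≡ 12 (mod 52).

Final answer: 12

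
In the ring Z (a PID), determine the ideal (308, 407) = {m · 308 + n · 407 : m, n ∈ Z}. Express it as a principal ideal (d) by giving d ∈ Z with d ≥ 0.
In the PID Z, (a, b) is generated by gcd(a, b). Compute gcd(407, 308) with the extended Euclidean algorithm, tracking rows (r, s, t) with s·407 + t·308 = r:
  row A: (407, 1, 0)   [1·407 + 0·308 = 407]
  row B: (308, 0, 1)   [0·407 + 1·308 = 308]
  407 = 1·308 + 99   → row C = row A − 1·row B = (99, 1, −1)   [check: 1·407 − 1·308 = 99]
  308 = 3·99 + 11   → row D = row B − 3·row C = (11, −3, 4)   [check: −3·407 + 4·308 = 11]
  99 = 9·11 + 0   → remainder 0, stop. gcd = 11 (last nonzero row D).
So gcd(308, 407) = 11, with Bézout identity −3·407 + 4·308 = 11. Containment (⊇): the Bézout identity exhibits 11 as an element of (308, 407), giving (11) ⊆ (308, 407). Containment (⊆): since 11 | 308 and 11 | 407 (308 = 11·28, 407 = 11·37), every Z-linear combination of 308 and 407 is divisible by 11, so (308, 407) ⊆ (11). Therefore (308, 407) = (11), d = 11.

Final answer: (308, 407) = (11); d = 11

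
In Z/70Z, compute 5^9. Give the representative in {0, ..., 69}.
Use repeated squaring. Binary(9) = 1001. Walk through the bits of the exponent 9 left-to-right: at each bit after the leading one, square the running value, then multiply by 5 if the bit is 1 (always reducing mod 70):
  bit 1 = 1 (leading): start with 5.
  bit 2 = 0: square 5^2 = 25 (mod 70).
  bit 3 = 0: square 25^2 = 625 ≡ 65 (mod 70).
  bit 4 = 1: square 65^2 = 4225 ≡ 25; bit is 1, so multiply 25·5 = 125 ≡ 55 (mod 70).
Final value: 5^9 ≡ 55 (mod 70).

Final answer: 55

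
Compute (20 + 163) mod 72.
39

Reduce the summands first: 163 ≡ 19 (mod 72), so 20 + 163 ≡ 20 + 19 (mod 72). 20 + 19 = 39; 39 = 0·72 + 39, so (20 + 163) mod 72 = 39.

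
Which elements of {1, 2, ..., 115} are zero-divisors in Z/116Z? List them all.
nonzero zero-divisors of Z/116Z = {2, 4, 6, 8, 10, 12, 14, 16, 18, 20, 22, 24, 26, 28, 29, 30, 32, 34, 36, 38, 40, 42, 44, 46, 48, 50, 52, 54, 56, 58, 60, 62, 64, 66, 68, 70, 72, 74, 76, 78, 80, 82, 84, 86, 87, 88, 90, 92, 94, 96, 98, 100, 102, 104, 106, 108, 110, 112, 114}

An element a ∈ Z/116Z (with a ≠ 0) is a zero-divisor iff gcd(a, 116) > 1 (because a is a unit precisely when gcd(a, n) = 1, and in Z/nZ every nonzero, non-unit element is a zero-divisor). Scan a = 1, ..., 115 and keep those with gcd(a, 116) > 1:
  gcd(2, 116) = 2, gcd(4, 116) = 4, gcd(6, 116) = 2, gcd(8, 116) = 4, gcd(10, 116) = 2, gcd(12, 116) = 4, gcd(14, 116) = 2, gcd(16, 116) = 4, gcd(18, 116) = 2, gcd(20, 116) = 4, gcd(22, 116) = 2, gcd(24, 116) = 4, gcd(26, 116) = 2, gcd(28, 116) = 4, gcd(29, 116) = 29, gcd(30, 116) = 2, gcd(32, 116) = 4, gcd(34, 116) = 2, gcd(36, 116) = 4, gcd(38, 116) = 2, gcd(40, 116) = 4, gcd(42, 116) = 2, gcd(44, 116) = 4, gcd(46, 116) = 2, gcd(48, 116) = 4, gcd(50, 116) = 2, gcd(52, 116) = 4, gcd(54, 116) = 2, gcd(56, 116) = 4, gcd(58, 116) = 58, gcd(60, 116) = 4, gcd(62, 116) = 2, gcd(64, 116) = 4, gcd(66, 116) = 2, gcd(68, 116) = 4, gcd(70, 116) = 2, gcd(72, 116) = 4, gcd(74, 116) = 2, gcd(76, 116) = 4, gcd(78, 116) = 2, gcd(80, 116) = 4, gcd(82, 116) = 2, gcd(84, 116) = 4, gcd(86, 116) = 2, gcd(87, 116) = 29, gcd(88, 116) = 4, gcd(90, 116) = 2, gcd(92, 116) = 4, gcd(94, 116) = 2, gcd(96, 116) = 4, gcd(98, 116) = 2, gcd(100, 116) = 4, gcd(102, 116) = 2, gcd(104, 116) = 4, gcd(106, 116) = 2, gcd(108, 116) = 4, gcd(110, 116) = 2, gcd(112, 116) = 4, gcd(114, 116) = 2.
All other a ∈ {1, ..., 115} have gcd(a, 116) = 1 and are units. So the nonzero zero-divisors are exactly the 59 values of a appearing in this scan.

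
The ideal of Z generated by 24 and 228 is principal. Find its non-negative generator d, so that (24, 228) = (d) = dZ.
In the PID Z, (a, b) is generated by gcd(a, b). Compute gcd(228, 24) with the extended Euclidean algorithm, tracking rows (r, s, t) with s·228 + t·24 = r:
  row A: (228, 1, 0)   [1·228 + 0·24 = 228]
  row B: (24, 0, 1)   [0·228 + 1·24 = 24]
  228 = 9·24 + 12   → row C = row A − 9·row B = (12, 1, −9)   [check: 1·228 − 9·24 = 12]
  24 = 2·12 + 0   → remainder 0, stop. gcd = 12 (last nonzero row C).
So gcd(24, 228) = 12, with Bézout identity 1·228 − 9·24 = 12. Containment (⊇): the Bézout identity exhibits 12 as an element of (24, 228), giving (12) ⊆ (24, 228). Containment (⊆): since 12 | 24 and 12 | 228 (24 = 12·2, 228 = 12·19), every Z-linear combination of 24 and 228 is divisible by 12, so (24, 228) ⊆ (12). Therefore (24, 228) = (12), d = 12.

Final answer: (24, 228) = (12); d = 12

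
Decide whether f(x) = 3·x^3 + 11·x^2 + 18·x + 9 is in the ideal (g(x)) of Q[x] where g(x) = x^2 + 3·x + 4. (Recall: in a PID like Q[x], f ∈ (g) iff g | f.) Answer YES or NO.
NO

In Q[x] the ideal (g) consists of all multiples of g, so f ∈ (g) iff g | f, i.e. iff the remainder of f on division by g is 0. Divide f by g (g is monic, so eliminate the leading term of the running remainder at each step):
  leading term 3·x^3: subtract (3·x)·g(x) = 3·x^3 + 9·x^2 + 12·x, leaving 2·x^2 + 6·x + 9
  leading term 2·x^2: subtract (2)·g(x) = 2·x^2 + 6·x + 8, leaving 1
The remainder r(x) = 1 ≠ 0 (and deg r < deg g), so g ∤ f, i.e. f ∉ (g).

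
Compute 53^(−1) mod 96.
Apply the extended Euclidean algorithm to (96, 53), tracking rows (r, s, t) with s·96 + t·53 = r. Each division r_prev = q·r_cur + r_new produces the new row as (previous row) − q·(current row):
  row A: (96, 1, 0)   [1·96 + 0·53 = 96]
  row B: (53, 0, 1)   [0·96 + 1·53 = 53]
  96 = 1·53 + 43   → row C = row A − 1·row B = (43, 1, −1)   [check: 1·96 − 1·53 = 43]
  53 = 1·43 + 10   → row D = row B − 1·row C = (10, −1, 2)   [check: −1·96 + 2·53 = 10]
  43 = 4·10 + 3   → row E = row C − 4·row D = (3, 5, −9)   [check: 5·96 − 9·53 = 3]
  10 = 3·3 + 1   → row F = row D − 3·row E = (1, −16, 29)   [check: −16·96 + 29·53 = 1]
  3 = 3·1 + 0   → remainder 0, stop. gcd = 1 (last nonzero row F).
The gcd is 1, so 53 is invertible mod 96. The last nonzero row gives −16·96 + 29·53 = 1, so t = 29. So 53^(−1) ≡ 29 (mod 96). Verify: 53 · 29 = 1537 ≡ 1 (mod 96). ✓

Final answer: 53^(−1) ≡ 29 (mod 96)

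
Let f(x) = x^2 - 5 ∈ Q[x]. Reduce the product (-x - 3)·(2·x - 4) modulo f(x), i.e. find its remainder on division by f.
a · b ≡ 2 - 2·x (mod f(x))

First multiply in Q[x] without reducing: a · b = -2·x^2 - 2·x + 12. Now divide by f(x) = x^2 - 5, eliminating the leading term at each step:
  leading term -2·x^2: subtract (-2)·f(x) = 10 - 2·x^2, leaving 2 - 2·x
The degree is now < 2, so this is the remainder. Hence a · b ≡ 2 - 2·x in Q[x]/(f).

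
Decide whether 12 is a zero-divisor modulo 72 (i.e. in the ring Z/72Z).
YES

gcd(12, 72) = 12 > 1, so 12 is not a unit in Z/72Z. In Z/nZ every nonzero non-unit is a zero-divisor: explicitly, take b = 72/gcd = 6 ≠ 0 (mod 72); then 12·6 = 72 = 1·72, i.e. 12·6 ≡ 0 (mod 72). So 12 is a zero-divisor.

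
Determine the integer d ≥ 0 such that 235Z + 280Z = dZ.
(235, 280) = (5); d = 5

In the PID Z, (a, b) is generated by gcd(a, b). Compute gcd(280, 235) with the extended Euclidean algorithm, tracking rows (r, s, t) with s·280 + t·235 = r:
  row A: (280, 1, 0)   [1·280 + 0·235 = 280]
  row B: (235, 0, 1)   [0·280 + 1·235 = 235]
  280 = 1·235 + 45   → row C = row A − 1·row B = (45, 1, −1)   [check: 1·280 − 1·235 = 45]
  235 = 5·45 + 10   → row D = row B − 5·row C = (10, −5, 6)   [check: −5·280 + 6·235 = 10]
  45 = 4·10 + 5   → row E = row C − 4·row D = (5, 21, −25)   [check: 21·280 − 25·235 = 5]
  10 = 2·5 + 0   → remainder 0, stop. gcd = 5 (last nonzero row E).
So gcd(235, 280) = 5, with Bézout identity 21·280 − 25·235 = 5. Containment (⊇): the Bézout identity exhibits 5 as an element of (235, 280), giving (5) ⊆ (235, 280). Containment (⊆): since 5 | 235 and 5 | 280 (235 = 5·47, 280 = 5·56), every Z-linear combination of 235 and 280 is divisible by 5, so (235, 280) ⊆ (5). Therefore (235, 280) = (5), d = 5.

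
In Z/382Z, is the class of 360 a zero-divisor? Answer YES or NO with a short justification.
gcd(360, 382) = 2 > 1, so 360 is not a unit in Z/382Z. In Z/nZ every nonzero non-unit is a zero-divisor: explicitly, take b = 382/gcd = 191 ≠ 0 (mod 382); then 360·191 = 68760 = 180·382, i.e. 360·191 ≡ 0 (mod 382). So 360 is a zero-divisor.

Final answer: YES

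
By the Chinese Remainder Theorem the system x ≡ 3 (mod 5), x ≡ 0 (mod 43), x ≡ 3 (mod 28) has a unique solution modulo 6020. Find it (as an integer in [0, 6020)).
The moduli 5, 43, 28 are pairwise coprime, so by the CRT there is a unique solution mod 5·43·28 = 6020.
Solve by successive substitution. Start with x ≡ 3 (mod 5).
  Combine with x ≡ 0 (mod 43): write x = 3 + 5·t and require 3 + 5·t ≡ 0 (mod 43), i.e. 5·t ≡ 0 − 3 ≡ 40 (mod 43). Since 5^(−1) ≡ 26 (mod 43), t ≡ 26·40 ≡ 8 (mod 43). So x ≡ 3 + 5·8 = 43 (mod 215).
  Combine with x ≡ 3 (mod 28): write x = 43 + 215·t and require 43 + 215·t ≡ 3 (mod 28), i.e. 215·t ≡ 3 − 43 ≡ 16 (mod 28). Since 215^(−1) ≡ 3 (mod 28) (215 ≡ 19 (mod 28)), t ≡ 3·16 ≡ 20 (mod 28). So x ≡ 43 + 215·20 = 4343 (mod 6020).
Unique solution in [0, 6020): x = 4343.

Final answer: x ≡ 4343 (mod 6020); the representative in [0, 6020) is 4343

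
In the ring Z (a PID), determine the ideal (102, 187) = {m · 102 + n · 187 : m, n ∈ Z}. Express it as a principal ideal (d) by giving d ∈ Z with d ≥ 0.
In the PID Z, (a, b) is generated by gcd(a, b). Compute gcd(187, 102) with the extended Euclidean algorithm, tracking rows (r, s, t) with s·187 + t·102 = r:
  row A: (187, 1, 0)   [1·187 + 0·102 = 187]
  row B: (102, 0, 1)   [0·187 + 1·102 = 102]
  187 = 1·102 + 85   → row C = row A − 1·row B = (85, 1, −1)   [check: 1·187 − 1·102 = 85]
  102 = 1·85 + 17   → row D = row B − 1·row C = (17, −1, 2)   [check: −1·187 + 2·102 = 17]
  85 = 5·17 + 0   → remainder 0, stop. gcd = 17 (last nonzero row D).
So gcd(102, 187) = 17, with Bézout identity −1·187 + 2·102 = 17. Containment (⊇): the Bézout identity exhibits 17 as an element of (102, 187), giving (17) ⊆ (102, 187). Containment (⊆): since 17 | 102 and 17 | 187 (102 = 17·6, 187 = 17·11), every Z-linear combination of 102 and 187 is divisible by 17, so (102, 187) ⊆ (17). Therefore (102, 187) = (17), d = 17.

Final answer: (102, 187) = (17); d = 17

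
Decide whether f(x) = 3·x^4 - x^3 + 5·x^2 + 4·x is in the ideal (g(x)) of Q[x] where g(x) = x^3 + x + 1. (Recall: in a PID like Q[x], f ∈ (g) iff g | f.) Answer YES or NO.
In Q[x] the ideal (g) consists of all multiples of g, so f ∈ (g) iff g | f, i.e. iff the remainder of f on division by g is 0. Divide f by g (g is monic, so eliminate the leading term of the running remainder at each step):
  leading term 3·x^4: subtract (3·x)·g(x) = 3·x^4 + 3·x^2 + 3·x, leaving -x^3 + 2·x^2 + x
  leading term -x^3: subtract (-1)·g(x) = -x^3 - x - 1, leaving 2·x^2 + 2·x + 1
The remainder r(x) = 2·x^2 + 2·x + 1 ≠ 0 (and deg r < deg g), so g ∤ f, i.e. f ∉ (g).

Final answer: NO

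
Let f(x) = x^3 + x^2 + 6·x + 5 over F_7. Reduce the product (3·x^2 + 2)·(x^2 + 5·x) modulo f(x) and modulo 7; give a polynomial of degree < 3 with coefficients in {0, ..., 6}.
a · b ≡ 3 (mod f(x))

Multiply as integer polynomials: a · b = 3·x^4 + 15·x^3 + 2·x^2 + 10·x. Reducing coefficients mod 7: a · b ≡ 3·x^4 + x^3 + 2·x^2 + 3·x. Now divide by f(x) = x^3 + x^2 + 6·x + 5 in F_7[x], eliminating the leading term at each step:
  leading term 3·x^4: subtract (3·x)·f(x) = 3·x^4 + 3·x^3 + 4·x^2 + x, leaving 5·x^3 + 5·x^2 + 2·x (coefficients mod 7)
  leading term 5·x^3: subtract (5)·f(x) = 5·x^3 + 5·x^2 + 2·x + 4, leaving 3 (coefficients mod 7)
The degree is now < 3, so this is the remainder. Hence a · b ≡ 3 in F_7[x]/(f).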